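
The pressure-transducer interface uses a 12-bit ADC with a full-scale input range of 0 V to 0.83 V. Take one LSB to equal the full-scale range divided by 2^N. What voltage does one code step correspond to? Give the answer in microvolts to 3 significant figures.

203 µV

Span = 0.83 V.
Number of codes = 2^12 = 4096.
LSB = 0.83 V / 2^12 = 203 µV.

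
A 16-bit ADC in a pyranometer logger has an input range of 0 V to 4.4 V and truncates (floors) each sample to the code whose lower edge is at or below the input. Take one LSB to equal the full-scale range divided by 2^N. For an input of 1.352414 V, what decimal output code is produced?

20143

Range is 4.4 V. LSB = 4.4 V / 2^16 ≈ 67.14 µV.
code = ⌊(V_in − V_min)/LSB⌋ = ⌊(V_in − V_min) × 2^16 / range⌋
     = ⌊(1.352414 − (0)) × 65536 / 4.4⌋ = ⌊1.352414 × 65536/4.4⌋
     = ⌊20143.592⌋ = 20143.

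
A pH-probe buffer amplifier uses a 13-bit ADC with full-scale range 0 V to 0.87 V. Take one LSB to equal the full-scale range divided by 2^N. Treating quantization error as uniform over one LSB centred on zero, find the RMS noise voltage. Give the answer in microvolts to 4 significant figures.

Range is 0.87 V.
Step size = 0.87/8192 V = 106.201 µV.
σ_q = LSB/√12 = 106.201 µV/3.4641 = 30.66 µV.

30.66 µV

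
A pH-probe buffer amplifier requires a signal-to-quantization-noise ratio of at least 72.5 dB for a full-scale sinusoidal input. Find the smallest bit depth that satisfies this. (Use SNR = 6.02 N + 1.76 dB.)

12 bits

Solving 6.02 N ≥ 72.5 − 1.76: N ≥ 11.751. Round up → N = 12.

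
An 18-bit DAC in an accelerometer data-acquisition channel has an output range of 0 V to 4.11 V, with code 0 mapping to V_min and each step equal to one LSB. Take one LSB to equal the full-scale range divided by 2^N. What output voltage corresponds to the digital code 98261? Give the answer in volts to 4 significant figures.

1.541 V

Span = 4.11 V. LSB = 4.11 V / 2^18.
V_out = V_min + code × LSB = 0 V + 98261 × 4.11 V / 262144
      = 0 V + 1.54058 V = 1.54058 V.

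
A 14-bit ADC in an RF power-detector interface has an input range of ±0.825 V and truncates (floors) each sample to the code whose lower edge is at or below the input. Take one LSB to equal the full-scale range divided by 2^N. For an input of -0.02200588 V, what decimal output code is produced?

7973

Range = 0.825 − (-0.825) = 1.65 V. LSB = 1.65 V / 2^14 ≈ 100.7 µV.
(V_in − V_min) × 2^14/range = (-0.02200588 − (-0.825)) × 16384/1.65 = 7973.488.
Floor → code = 7973.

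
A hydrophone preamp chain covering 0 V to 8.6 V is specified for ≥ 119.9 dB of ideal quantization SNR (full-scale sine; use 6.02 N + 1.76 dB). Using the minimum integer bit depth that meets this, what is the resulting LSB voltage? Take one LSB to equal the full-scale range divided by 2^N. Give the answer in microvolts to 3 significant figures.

8.20 µV

Range is 8.6 V.
N ≥ (119.9 − 1.76)/6.02 = 19.625 → N_min = 20.
LSB = 8.6 V / 2^20 = 8.20 µV.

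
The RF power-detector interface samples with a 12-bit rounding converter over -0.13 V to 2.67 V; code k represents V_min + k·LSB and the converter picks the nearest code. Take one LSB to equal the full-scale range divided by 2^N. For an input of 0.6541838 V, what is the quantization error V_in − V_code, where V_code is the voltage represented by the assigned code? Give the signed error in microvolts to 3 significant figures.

+102 µV

Span: 2.67 V − (-0.13 V) = 2.8 V. LSB = 2.8 V / 2^12 ≈ 0.6836 mV.
(0.6541838 − (-0.13)) / LSB = 0.7841838 × 4096/2.8 = 1147.1489. Nearest integer: k = 1147.
V_code = -0.13 + (1147/4096) × 2.8 = 0.6540820313 V.
e = 0.6541838 − (0.6540820313) = +102 µV.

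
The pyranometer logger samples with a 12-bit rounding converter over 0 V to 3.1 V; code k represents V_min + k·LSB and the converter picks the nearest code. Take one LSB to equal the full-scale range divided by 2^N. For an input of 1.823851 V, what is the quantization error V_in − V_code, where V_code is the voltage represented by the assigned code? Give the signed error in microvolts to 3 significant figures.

Span = 3.1 V. LSB = 3.1 V / 2^12 ≈ 0.7568 mV.
(V_in − V_min)/LSB = (1.823851 − (0)) × 4096/3.1 = 2409.8367 → nearest code k = 2410.
V_code = V_min + k × range/2^12 = 0 + 2410 × 3.1/4096 = 1.823974609 V.
Error = V_in − V_code = 1.823851 − (1.823974609) = −124 µV.

−124 µV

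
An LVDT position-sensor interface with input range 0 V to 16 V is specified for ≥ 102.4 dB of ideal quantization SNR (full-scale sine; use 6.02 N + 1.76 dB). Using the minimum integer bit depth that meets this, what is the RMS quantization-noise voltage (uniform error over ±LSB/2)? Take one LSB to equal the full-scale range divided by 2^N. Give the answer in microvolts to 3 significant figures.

35.2 µV

Range is 16 V.
Required N = ⌈(102.4 − 1.76)/6.02⌉ = ⌈16.718⌉ = 17.
LSB = 16 V ÷ 2^17 = 16/131072 V = 122.07 µV.
V_rms = LSB/√12 = 35.2 µV.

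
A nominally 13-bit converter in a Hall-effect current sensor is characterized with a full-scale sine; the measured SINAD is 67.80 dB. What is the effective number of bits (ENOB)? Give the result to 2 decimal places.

Inverting SNR = 6.02 N + 1.76: N_eff = (67.80 − 1.76)/6.02 = 10.9701.

10.97 bits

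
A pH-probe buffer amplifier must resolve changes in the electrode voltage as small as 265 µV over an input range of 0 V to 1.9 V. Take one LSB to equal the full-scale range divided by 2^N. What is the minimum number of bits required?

Span = 1.9 V.
Need 2^N ≥ 1.9 V / 265 µV = 7170 → N_min = 13.

13 bits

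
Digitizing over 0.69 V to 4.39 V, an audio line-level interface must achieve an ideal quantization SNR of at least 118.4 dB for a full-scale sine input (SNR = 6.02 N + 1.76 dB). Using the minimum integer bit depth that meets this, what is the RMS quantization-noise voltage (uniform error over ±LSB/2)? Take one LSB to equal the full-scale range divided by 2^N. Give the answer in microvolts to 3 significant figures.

1.02 µV

The full-scale span is 4.39 − (0.69) = 3.7 V.
N ≥ (118.4 − 1.76)/6.02 = 19.375 → N_min = 20.
One LSB is 3.7 V / 1048576 = 3.5286 µV.
σ_q = LSB/√12 = 3.5286 µV/3.4641 = 1.02 µV.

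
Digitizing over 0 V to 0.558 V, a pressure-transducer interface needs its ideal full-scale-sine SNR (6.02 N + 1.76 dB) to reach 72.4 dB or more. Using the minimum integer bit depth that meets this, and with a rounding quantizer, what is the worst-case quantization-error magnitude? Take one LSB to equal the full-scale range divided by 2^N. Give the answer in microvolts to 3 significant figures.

68.1 µV

Range is 0.558 V.
N ≥ (72.4 − 1.76)/6.02 = 11.734 → N_min = 12.
Step size = 0.558/4096 V = 136.23 µV.
|e|_max = LSB/2 = 68.1 µV.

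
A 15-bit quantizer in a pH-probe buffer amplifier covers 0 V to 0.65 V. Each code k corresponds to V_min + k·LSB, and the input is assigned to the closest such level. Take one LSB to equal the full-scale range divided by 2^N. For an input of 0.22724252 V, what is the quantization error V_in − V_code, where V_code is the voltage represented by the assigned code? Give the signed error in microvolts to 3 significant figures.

V_FS = 0.65 V. LSB = 0.65 V / 2^15 ≈ 19.84 µV.
Position in LSBs: (0.22724252 − (0)) × 32768/0.65 = 11455.8198; rounding gives k = 11456.
V_code = 0 + (11456/32768) × 0.65 = 0.22724609375 V.
V_in − V_code = 0.22724252 − (0.22724609375) = −3.57 µV.

−3.57 µV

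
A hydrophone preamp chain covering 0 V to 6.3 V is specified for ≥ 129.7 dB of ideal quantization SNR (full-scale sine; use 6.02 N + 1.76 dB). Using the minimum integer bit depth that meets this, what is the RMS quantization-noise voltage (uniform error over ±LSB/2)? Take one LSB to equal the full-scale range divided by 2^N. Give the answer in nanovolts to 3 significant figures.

434 nV

V_FS = 6.3 V.
6.02 N + 1.76 ≥ 129.7 gives N ≥ 21.252, so the minimum integer is 22.
LSB = 6.3 V / 2^22 = 1.5020 µV.
V_rms = LSB/√12 = 434 nV.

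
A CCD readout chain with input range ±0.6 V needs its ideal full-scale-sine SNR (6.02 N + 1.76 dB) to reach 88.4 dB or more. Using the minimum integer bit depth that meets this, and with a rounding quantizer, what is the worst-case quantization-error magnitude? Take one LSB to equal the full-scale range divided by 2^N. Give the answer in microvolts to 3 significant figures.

18.3 µV

Span: 0.6 V − (-0.6 V) = 1.2 V.
N ≥ (88.4 − 1.76)/6.02 = 14.392 → N_min = 15.
LSB = 1.2 V / 2^15 = 36.621 µV.
Half an LSB is 18.3 µV.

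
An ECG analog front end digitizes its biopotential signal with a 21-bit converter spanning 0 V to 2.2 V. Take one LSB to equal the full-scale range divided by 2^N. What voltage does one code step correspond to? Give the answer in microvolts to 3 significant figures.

1.05 µV

Range is 2.2 V.
There are 2^21 = 2097152 steps.
One LSB is 2.2 V / 2097152 = 1.05 µV.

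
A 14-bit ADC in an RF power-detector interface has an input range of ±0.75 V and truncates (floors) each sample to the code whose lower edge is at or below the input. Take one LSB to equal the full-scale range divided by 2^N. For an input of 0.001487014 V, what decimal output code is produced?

8208

The full-scale span is 0.75 − (-0.75) = 1.5 V. LSB = 1.5 V / 2^14 ≈ 91.55 µV.
(V_in − V_min) × 2^14/range = (0.001487014 − (-0.75)) × 16384/1.5 = 8208.242.
Floor → code = 8208.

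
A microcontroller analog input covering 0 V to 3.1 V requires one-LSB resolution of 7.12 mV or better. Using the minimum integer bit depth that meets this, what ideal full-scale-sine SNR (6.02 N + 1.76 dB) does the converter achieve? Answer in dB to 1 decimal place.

V_FS = 3.1 V.
Need 2^N ≥ 3.1 V / 7.12 mV = 435.4 → N_min = 9.
6.02(9) + 1.76 = 55.94 dB.

55.9 dB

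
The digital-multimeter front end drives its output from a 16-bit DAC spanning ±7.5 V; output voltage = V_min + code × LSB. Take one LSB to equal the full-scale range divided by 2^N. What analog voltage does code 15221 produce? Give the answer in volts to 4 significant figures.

-4.016 V

Full-scale range = 7.5 V − (-7.5 V) = 15 V. LSB = 15 V / 2^16.
V_out = V_min + code × LSB = -7.5 V + 15221 × 15 V / 65536
      = -7.5 V + 3.48381 V = -4.01619 V.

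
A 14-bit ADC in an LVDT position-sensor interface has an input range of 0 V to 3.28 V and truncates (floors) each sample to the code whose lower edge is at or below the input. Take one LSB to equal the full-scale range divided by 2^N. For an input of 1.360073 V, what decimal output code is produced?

6793

V_FS = 3.28 V. LSB = 3.28 V / 2^14 ≈ 200.2 µV.
code = ⌊(V_in − V_min)/LSB⌋ = ⌊(V_in − V_min) × 2^14 / range⌋
     = ⌊(1.360073 − (0)) × 16384 / 3.28⌋ = ⌊1.360073 × 16384/3.28⌋
     = ⌊6793.730⌋ = 6793.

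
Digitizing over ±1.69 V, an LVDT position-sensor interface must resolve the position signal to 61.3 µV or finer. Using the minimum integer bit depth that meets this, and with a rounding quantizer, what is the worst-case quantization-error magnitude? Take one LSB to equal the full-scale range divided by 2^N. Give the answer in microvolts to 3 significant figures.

25.8 µV

The full-scale span is 1.69 − (-1.69) = 3.38 V.
Required number of levels: 3.38/61.3 µV = 55139; smallest N with 2^N ≥ that is 16.
LSB = 3.38 V ÷ 2^16 = 3.38/65536 V = 51.575 µV.
Max error for round-to-nearest is LSB/2 = 25.8 µV.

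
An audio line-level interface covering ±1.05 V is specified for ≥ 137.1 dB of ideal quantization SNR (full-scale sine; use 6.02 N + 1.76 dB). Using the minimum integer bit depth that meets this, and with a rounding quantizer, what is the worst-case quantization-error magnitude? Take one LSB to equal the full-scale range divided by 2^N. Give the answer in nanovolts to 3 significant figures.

125 nV

Span: 1.05 V − (-1.05 V) = 2.1 V.
N ≥ (137.1 − 1.76)/6.02 = 22.482 → N_min = 23.
Step size = 2.1/8388608 V = 250.34 nV.
Half an LSB is 125 nV.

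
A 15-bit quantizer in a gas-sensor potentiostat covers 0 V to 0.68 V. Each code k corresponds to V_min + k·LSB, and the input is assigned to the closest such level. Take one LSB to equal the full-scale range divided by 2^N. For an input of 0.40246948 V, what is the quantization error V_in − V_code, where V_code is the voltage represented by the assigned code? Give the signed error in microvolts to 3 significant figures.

Full-scale range = 0.68 V. LSB = 0.68 V / 2^15 ≈ 20.75 µV.
(V_in − V_min)/LSB = (0.40246948 − (0)) × 32768/0.68 = 19394.2940 → nearest code k = 19394.
V_code = V_min + k × range/2^15 = 0 + 19394 × 0.68/32768 = 0.40246337891 V.
V_in − V_code = 0.40246948 − (0.40246337891) = +6.10 µV.

+6.10 µV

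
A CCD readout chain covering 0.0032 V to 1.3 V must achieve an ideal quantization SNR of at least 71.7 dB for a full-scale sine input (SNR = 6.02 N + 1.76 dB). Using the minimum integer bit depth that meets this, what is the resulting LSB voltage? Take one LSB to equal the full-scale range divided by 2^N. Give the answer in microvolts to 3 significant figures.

317 µV

Span: 1.3 V − (0.0032 V) = 1.2968 V.
Required N = ⌈(71.7 − 1.76)/6.02⌉ = ⌈11.618⌉ = 12.
One LSB is 1.2968 V / 4096 = 317 µV.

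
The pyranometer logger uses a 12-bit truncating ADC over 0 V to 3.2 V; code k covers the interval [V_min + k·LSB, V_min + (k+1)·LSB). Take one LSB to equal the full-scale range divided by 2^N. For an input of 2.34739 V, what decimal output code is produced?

Range is 3.2 V. LSB = 3.2 V / 2^12 ≈ 0.7812 mV.
code = ⌊(V_in − V_min)/LSB⌋ = ⌊(V_in − V_min) × 2^12 / range⌋
     = ⌊(2.34739 − (0)) × 4096 / 3.2⌋ = ⌊2.34739 × 4096/3.2⌋
     = ⌊3004.659⌋ = 3004.

3004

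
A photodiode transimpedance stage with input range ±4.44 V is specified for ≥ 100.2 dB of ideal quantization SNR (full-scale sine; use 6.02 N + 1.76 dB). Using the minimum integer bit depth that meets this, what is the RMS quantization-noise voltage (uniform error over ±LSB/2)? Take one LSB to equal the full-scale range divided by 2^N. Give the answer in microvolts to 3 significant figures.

Full-scale range = 4.44 V − (-4.44 V) = 8.88 V.
6.02 N + 1.76 ≥ 100.2 gives N ≥ 16.352, so the minimum integer is 17.
One LSB is 8.88 V / 131072 = 67.749 µV.
RMS noise = LSB/√12 = 19.6 µV.

19.6 µV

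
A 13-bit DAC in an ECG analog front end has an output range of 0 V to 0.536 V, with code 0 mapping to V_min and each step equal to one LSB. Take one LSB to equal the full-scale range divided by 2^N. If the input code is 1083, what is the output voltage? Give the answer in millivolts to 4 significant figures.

70.86 mV

Span = 0.536 V. LSB = 0.536 V / 2^13.
V_out = 0 + 1083 × (0.536/8192) V
      = 0 V + 0.0708604 V = 0.0708604 V.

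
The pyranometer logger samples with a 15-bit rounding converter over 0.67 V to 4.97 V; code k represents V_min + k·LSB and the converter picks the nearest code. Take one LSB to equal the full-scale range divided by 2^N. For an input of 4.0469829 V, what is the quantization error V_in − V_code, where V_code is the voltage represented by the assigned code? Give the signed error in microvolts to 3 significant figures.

Full-scale range = 4.97 V − (0.67 V) = 4.3 V. LSB = 4.3 V / 2^15 ≈ 131.2 µV.
(V_in − V_min)/LSB = (4.0469829 − (0.67)) × 32768/4.3 = 25734.1804 → nearest code k = 25734.
Reconstructed level: 0.67 + 25734 × 4.3/32768 V = 4.0469592285 V.
e = 4.0469829 − (4.0469592285) = +23.7 µV.

+23.7 µV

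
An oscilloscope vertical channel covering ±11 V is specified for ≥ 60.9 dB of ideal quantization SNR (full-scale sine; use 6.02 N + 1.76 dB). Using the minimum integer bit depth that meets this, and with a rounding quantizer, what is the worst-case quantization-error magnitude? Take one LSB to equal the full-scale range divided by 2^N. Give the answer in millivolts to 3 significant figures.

The full-scale span is 11 − (-11) = 22 V.
Required N = ⌈(60.9 − 1.76)/6.02⌉ = ⌈9.824⌉ = 10.
LSB = 22 V ÷ 2^10 = 22/1024 V = 21.484 mV.
|e|_max = LSB/2 = 10.7 mV.

10.7 mV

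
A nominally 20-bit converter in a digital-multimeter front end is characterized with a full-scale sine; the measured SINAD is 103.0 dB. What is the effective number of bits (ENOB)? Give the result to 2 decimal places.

(103.0 − 1.76) / 6.02 = 101.24/6.02 = 16.8173 effective bits.

16.82 bits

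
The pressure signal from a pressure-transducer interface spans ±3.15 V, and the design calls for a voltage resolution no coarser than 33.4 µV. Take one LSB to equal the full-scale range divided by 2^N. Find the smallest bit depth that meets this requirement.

Span: 3.15 V − (-3.15 V) = 6.3 V.
Need 2^N ≥ 6.3 V / 33.4 µV = 188600 → N_min = 18.

18 bits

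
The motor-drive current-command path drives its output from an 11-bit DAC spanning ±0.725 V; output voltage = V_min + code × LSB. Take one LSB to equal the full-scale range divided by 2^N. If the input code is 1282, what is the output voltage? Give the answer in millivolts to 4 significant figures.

182.7 mV

Full-scale range = 0.725 V − (-0.725 V) = 1.45 V. LSB = 1.45 V / 2^11.
V_out = -0.725 + 1282 × (1.45/2048) V
      = -0.725 V + 0.907666 V = 0.182666 V.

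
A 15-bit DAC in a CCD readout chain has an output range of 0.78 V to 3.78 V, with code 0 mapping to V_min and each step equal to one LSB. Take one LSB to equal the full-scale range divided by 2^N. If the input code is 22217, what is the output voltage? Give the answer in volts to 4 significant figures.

2.814 V

Full-scale range = 3.78 V − (0.78 V) = 3 V. LSB = 3 V / 2^15.
V_out = V_min + code × LSB = 0.78 V + 22217 × 3 V / 32768
      = 0.78 V + 2.03403 V = 2.81403 V.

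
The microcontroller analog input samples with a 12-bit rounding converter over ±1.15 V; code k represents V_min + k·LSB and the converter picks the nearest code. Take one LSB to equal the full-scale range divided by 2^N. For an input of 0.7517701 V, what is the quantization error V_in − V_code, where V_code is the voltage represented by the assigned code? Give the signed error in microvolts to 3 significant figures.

−110 µV

The full-scale span is 1.15 − (-1.15) = 2.3 V. LSB = 2.3 V / 2^12 ≈ 0.5615 mV.
Position in LSBs: (0.7517701 − (-1.15)) × 4096/2.3 = 3386.8045; rounding gives k = 3387.
Reconstructed level: -1.15 + 3387 × 2.3/4096 V = 0.7518798828 V.
V_in − V_code = 0.7517701 − (0.7518798828) = −110 µV.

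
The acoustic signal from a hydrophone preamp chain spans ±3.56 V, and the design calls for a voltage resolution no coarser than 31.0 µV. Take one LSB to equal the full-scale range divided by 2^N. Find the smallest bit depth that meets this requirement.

18 bits

The full-scale span is 3.56 − (-3.56) = 7.12 V.
7.12 V / 31.0 µV = 229700. Since 2^17 = 131072 and 2^18 = 262144, N = 18.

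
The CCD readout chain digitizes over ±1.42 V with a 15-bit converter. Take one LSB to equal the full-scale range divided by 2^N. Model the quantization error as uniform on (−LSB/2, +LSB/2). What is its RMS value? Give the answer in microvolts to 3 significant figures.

25.0 µV

Span: 1.42 V − (-1.42 V) = 2.84 V.
One LSB is 2.84 V / 32768 = 86.670 µV.
RMS of a uniform error over width LSB is LSB/√12 = 25.0 µV.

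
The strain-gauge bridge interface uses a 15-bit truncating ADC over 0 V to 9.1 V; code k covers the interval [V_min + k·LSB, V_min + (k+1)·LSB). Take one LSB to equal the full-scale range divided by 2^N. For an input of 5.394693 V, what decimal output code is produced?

Full-scale range = 9.1 V. LSB = 9.1 V / 2^15 ≈ 277.7 µV.
(V_in − V_min) × 2^15/range = (5.394693 − (0)) × 32768/9.1 = 19425.637.
Floor → code = 19425.

19425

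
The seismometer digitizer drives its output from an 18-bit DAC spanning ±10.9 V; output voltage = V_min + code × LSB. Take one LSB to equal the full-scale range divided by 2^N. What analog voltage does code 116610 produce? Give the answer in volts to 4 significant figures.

-1.203 V

Full-scale range = 10.9 V − (-10.9 V) = 21.8 V. LSB = 21.8 V / 2^18.
Output = V_min + (116610/262144) × range = -10.9 + 0.444832 × 21.8 V
      = -10.9 + 9.69733 = -1.20267 V.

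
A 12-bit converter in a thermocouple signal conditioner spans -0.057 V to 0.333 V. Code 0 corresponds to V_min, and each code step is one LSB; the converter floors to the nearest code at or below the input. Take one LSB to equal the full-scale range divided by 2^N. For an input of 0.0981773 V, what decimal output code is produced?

1629

Span: 0.333 V − (-0.057 V) = 0.39 V. LSB = 0.39 V / 2^12 ≈ 95.21 µV.
(V_in − V_min) × 2^12/range = (0.0981773 − (-0.057)) × 4096/0.39 = 1629.760.
Floor → code = 1629.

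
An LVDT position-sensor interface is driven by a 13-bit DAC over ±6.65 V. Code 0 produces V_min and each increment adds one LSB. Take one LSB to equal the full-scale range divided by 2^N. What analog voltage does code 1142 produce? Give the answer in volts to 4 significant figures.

The full-scale span is 6.65 − (-6.65) = 13.3 V. LSB = 13.3 V / 2^13.
V_out = V_min + code × LSB = -6.65 V + 1142 × 13.3 V / 8192
      = -6.65 + 1.85408 = -4.79592 V.

-4.796 V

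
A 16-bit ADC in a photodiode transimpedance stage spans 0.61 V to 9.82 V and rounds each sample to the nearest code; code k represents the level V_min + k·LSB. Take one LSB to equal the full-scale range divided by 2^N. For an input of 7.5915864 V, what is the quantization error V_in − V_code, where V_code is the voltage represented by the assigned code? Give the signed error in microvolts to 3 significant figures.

+25.3 µV

Range = 9.82 − (0.61) = 9.21 V. LSB = 9.21 V / 2^16 ≈ 140.5 µV.
(V_in − V_min)/LSB = (7.5915864 − (0.61)) × 65536/9.21 = 49679.1798 → nearest code k = 49679.
V_code = V_min + k × range/2^16 = 0.61 + 49679 × 9.21/65536 = 7.5915611267 V.
Error = V_in − V_code = 7.5915864 − (7.5915611267) = +25.3 µV.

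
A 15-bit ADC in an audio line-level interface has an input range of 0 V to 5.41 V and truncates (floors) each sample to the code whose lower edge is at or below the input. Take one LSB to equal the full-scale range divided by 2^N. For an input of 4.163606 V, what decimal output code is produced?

Full-scale range = 5.41 V. LSB = 5.41 V / 2^15 ≈ 165.1 µV.
V_in − V_min = 4.163606 − (0) = 4.163606 V.
Divide by LSB: 4.163606 × 32768/5.41 = 25218.6768.
Truncating gives code 25218.

25218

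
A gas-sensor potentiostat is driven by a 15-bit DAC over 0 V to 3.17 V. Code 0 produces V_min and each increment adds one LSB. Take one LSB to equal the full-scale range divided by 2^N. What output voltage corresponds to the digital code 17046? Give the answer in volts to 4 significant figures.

1.649 V

V_FS = 3.17 V. LSB = 3.17 V / 2^15.
Output = V_min + (17046/32768) × range = 0 + 0.520203 × 3.17 V
      = 0 + 1.64904 = 1.64904 V.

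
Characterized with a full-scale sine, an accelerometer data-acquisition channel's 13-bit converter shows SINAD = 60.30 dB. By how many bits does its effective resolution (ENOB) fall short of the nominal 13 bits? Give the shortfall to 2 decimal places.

3.28 bits

N_eff = (60.30 − 1.76)/6.02 = 9.7243 bits.
Shortfall = 13 − 9.7243 = 3.2757 bits.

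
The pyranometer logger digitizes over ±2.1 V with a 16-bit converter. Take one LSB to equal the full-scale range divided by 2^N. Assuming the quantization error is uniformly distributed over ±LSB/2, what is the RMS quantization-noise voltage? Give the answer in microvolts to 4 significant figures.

18.50 µV

The full-scale span is 2.1 − (-2.1) = 4.2 V.
One LSB is 4.2 V / 65536 = 64.0869 µV.
V_rms = LSB/√12 = 64.0869 µV / √12 = 18.50 µV.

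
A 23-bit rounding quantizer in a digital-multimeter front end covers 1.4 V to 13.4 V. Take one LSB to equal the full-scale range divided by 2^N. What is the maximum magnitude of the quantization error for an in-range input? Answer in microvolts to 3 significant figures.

0.715 µV

Range = 13.4 − (1.4) = 12 V.
LSB = 12 V / 2^23 = 1.4305 µV.
A rounding quantizer has |error| ≤ LSB/2 = 0.715 µV.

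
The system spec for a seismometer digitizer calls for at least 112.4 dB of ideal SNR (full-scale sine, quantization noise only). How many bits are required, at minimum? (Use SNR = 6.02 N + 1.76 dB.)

Required N = ⌈(112.4 − 1.76)/6.02⌉ = ⌈18.379⌉ = 19.

19 bits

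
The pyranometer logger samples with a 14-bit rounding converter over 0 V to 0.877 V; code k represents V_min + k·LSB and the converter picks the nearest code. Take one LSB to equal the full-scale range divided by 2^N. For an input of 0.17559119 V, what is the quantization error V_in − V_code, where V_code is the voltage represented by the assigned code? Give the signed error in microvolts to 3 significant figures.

Span = 0.877 V. LSB = 0.877 V / 2^14 ≈ 53.53 µV.
Position in LSBs: (0.17559119 − (0)) × 16384/0.877 = 3280.3718; rounding gives k = 3280.
V_code = 0 + (3280/16384) × 0.877 = 0.17557128906 V.
V_in − V_code = 0.17559119 − (0.17557128906) = +19.9 µV.

+19.9 µV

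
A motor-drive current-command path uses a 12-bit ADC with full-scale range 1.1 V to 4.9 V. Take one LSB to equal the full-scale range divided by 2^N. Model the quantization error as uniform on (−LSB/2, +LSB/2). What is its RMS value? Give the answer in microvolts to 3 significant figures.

268 µV

The full-scale span is 4.9 − (1.1) = 3.8 V.
LSB = 3.8 V ÷ 2^12 = 3.8/4096 V = 0.92773 mV.
For a uniform distribution on [−LSB/2, +LSB/2], V_rms = LSB/√12 = 0.92773 mV/3.4641 = 268 µV.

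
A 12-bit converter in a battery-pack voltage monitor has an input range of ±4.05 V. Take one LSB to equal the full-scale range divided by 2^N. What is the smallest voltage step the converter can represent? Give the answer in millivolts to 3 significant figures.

1.98 mV

Full-scale range = 4.05 V − (-4.05 V) = 8.1 V.
2^12 = 4096 levels.
LSB = 8.1 V / 2^12 = 1.98 mV.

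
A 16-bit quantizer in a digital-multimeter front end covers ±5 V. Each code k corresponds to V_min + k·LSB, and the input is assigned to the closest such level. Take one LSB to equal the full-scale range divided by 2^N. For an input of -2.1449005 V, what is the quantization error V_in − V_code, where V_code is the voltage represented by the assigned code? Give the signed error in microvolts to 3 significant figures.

Span: 5 V − (-5 V) = 10 V. LSB = 10 V / 2^16 ≈ 152.6 µV.
(V_in − V_min)/LSB = (-2.1449005 − (-5)) × 65536/10 = 18711.1801 → nearest code k = 18711.
Reconstructed level: -5 + 18711 × 10/65536 V = -2.1449279785 V.
V_in − V_code = -2.1449005 − (-2.1449279785) = +27.5 µV.

+27.5 µV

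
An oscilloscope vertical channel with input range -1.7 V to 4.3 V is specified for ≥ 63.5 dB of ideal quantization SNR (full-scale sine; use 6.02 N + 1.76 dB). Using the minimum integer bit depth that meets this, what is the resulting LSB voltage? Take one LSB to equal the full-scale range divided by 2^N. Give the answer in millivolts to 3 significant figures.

2.93 mV

Span: 4.3 V − (-1.7 V) = 6 V.
6.02 N + 1.76 ≥ 63.5 gives N ≥ 10.256, so the minimum integer is 11.
One LSB is 6 V / 2048 = 2.93 mV.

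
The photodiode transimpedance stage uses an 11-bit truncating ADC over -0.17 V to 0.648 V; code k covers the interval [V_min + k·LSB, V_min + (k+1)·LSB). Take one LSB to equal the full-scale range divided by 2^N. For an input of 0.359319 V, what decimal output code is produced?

The full-scale span is 0.648 − (-0.17) = 0.818 V. LSB = 0.818 V / 2^11 ≈ 399.4 µV.
V_in − V_min = 0.359319 − (-0.17) = 0.529319 V.
Divide by LSB: 0.529319 × 2048/0.818 = 1325.2388.
Truncating gives code 1325.

1325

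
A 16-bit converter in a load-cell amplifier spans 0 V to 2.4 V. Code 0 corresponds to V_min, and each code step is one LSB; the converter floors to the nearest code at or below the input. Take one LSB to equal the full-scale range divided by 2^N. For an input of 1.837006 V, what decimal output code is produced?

V_FS = 2.4 V. LSB = 2.4 V / 2^16 ≈ 36.62 µV.
V_in − V_min = 1.837006 − (0) = 1.837006 V.
Divide by LSB: 1.837006 × 65536/2.4 = 50162.5105.
Truncating gives code 50162.

50162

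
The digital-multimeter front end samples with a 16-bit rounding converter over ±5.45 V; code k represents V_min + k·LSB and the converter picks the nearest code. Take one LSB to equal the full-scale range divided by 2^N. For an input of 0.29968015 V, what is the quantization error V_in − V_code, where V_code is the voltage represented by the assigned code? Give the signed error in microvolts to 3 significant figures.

Span: 5.45 V − (-5.45 V) = 10.9 V. LSB = 10.9 V / 2^16 ≈ 166.3 µV.
(0.29968015 − (-5.45)) / LSB = 5.74968015 × 65536/10.9 = 34569.8200. Nearest integer: k = 34570.
V_code = V_min + k × range/2^16 = -5.45 + 34570 × 10.9/65536 = 0.29971008301 V.
e = 0.29968015 − (0.29971008301) = −29.9 µV.

−29.9 µV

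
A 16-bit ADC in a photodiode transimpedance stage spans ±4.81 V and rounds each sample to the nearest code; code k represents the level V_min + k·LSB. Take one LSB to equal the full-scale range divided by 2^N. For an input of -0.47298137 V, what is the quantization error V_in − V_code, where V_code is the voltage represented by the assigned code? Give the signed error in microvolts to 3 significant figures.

Range = 4.81 − (-4.81) = 9.62 V. LSB = 9.62 V / 2^16 ≈ 146.8 µV.
(-0.47298137 − (-4.81)) / LSB = 4.33701863 × 65536/9.62 = 29545.8267. Nearest integer: k = 29546.
V_code = -4.81 + (29546/65536) × 9.62 = -0.47295593262 V.
Error = V_in − V_code = -0.47298137 − (-0.47295593262) = −25.4 µV.

−25.4 µV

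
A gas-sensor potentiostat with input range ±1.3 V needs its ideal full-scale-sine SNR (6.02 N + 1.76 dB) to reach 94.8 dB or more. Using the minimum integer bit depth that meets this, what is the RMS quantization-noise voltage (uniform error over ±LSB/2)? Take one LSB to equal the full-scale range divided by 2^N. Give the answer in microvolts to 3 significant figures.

11.5 µV

Range = 1.3 − (-1.3) = 2.6 V.
6.02 N + 1.76 ≥ 94.8 gives N ≥ 15.455, so the minimum integer is 16.
One LSB is 2.6 V / 65536 = 39.673 µV.
V_rms = LSB/√12 = 11.5 µV.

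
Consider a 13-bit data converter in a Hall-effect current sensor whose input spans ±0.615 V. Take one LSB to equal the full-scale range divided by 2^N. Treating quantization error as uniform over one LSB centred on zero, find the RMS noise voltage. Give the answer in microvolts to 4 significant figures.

Span: 0.615 V − (-0.615 V) = 1.23 V.
One LSB is 1.23 V / 8192 = 150.146 µV.
RMS of a uniform error over width LSB is LSB/√12 = 43.34 µV.

43.34 µV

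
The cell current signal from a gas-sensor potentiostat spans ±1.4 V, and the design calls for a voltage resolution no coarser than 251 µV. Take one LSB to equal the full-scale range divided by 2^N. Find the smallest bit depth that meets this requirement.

Span: 1.4 V − (-1.4 V) = 2.8 V.
Required number of levels: 2.8/251 µV = 11155; smallest N with 2^N ≥ that is 14.

14 bits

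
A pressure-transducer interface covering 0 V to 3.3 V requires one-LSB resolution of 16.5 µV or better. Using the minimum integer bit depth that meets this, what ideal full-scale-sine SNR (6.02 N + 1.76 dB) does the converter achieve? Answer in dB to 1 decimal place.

Full-scale range = 3.3 V.
Need 2^N ≥ 3.3 V / 16.5 µV = 200000 → N_min = 18.
SNR = 6.02 × 18 + 1.76 = 110.12 dB.

110.1 dB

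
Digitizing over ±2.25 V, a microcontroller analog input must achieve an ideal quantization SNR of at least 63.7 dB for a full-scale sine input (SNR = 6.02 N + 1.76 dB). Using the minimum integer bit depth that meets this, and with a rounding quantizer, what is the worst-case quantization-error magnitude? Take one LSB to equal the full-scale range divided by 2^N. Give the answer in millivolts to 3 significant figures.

1.10 mV

Range = 2.25 − (-2.25) = 4.5 V.
Required N = ⌈(63.7 − 1.76)/6.02⌉ = ⌈10.289⌉ = 11.
One LSB is 4.5 V / 2048 = 2.1973 mV.
|e|_max = LSB/2 = 1.10 mV.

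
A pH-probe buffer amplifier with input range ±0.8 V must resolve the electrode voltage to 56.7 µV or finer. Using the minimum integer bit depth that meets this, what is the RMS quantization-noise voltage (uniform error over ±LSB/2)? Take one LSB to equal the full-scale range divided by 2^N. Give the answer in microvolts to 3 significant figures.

14.1 µV

Range = 0.8 − (-0.8) = 1.6 V.
Required number of levels: 1.6/56.7 µV = 28219; smallest N with 2^N ≥ that is 15.
LSB = 1.6 V / 2^15 = 48.828 µV.
σ_q = LSB/√12 = 48.828 µV/3.4641 = 14.1 µV.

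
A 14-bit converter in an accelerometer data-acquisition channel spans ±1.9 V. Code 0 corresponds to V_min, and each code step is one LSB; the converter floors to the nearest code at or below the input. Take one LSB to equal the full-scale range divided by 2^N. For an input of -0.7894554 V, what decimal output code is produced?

4788

Range = 1.9 − (-1.9) = 3.8 V. LSB = 3.8 V / 2^14 ≈ 231.9 µV.
V_in − V_min = -0.7894554 − (-1.9) = 1.1105446 V.
Divide by LSB: 1.1105446 × 16384/3.8 = 4788.2007.
Truncating gives code 4788.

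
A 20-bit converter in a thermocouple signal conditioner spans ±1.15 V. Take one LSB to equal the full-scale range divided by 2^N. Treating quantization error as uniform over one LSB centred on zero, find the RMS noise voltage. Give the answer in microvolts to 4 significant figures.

0.6332 µV

Full-scale range = 1.15 V − (-1.15 V) = 2.3 V.
LSB = 2.3 V / 2^20 = 2.19345 µV.
σ_q = LSB/√12 = 2.19345 µV/3.4641 = 0.6332 µV.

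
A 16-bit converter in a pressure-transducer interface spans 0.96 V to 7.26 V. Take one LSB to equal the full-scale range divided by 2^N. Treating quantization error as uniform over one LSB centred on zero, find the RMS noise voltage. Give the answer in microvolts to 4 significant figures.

Span: 7.26 V − (0.96 V) = 6.3 V.
LSB = 6.3 V ÷ 2^16 = 6.3/65536 V = 96.1304 µV.
σ_q = LSB/√12 = 96.1304 µV/3.4641 = 27.75 µV.

27.75 µV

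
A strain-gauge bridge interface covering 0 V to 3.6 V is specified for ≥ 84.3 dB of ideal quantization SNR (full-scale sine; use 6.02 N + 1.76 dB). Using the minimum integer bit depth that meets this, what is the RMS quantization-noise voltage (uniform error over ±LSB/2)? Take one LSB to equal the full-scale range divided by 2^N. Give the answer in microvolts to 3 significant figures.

63.4 µV

Span = 3.6 V.
Solving 6.02 N ≥ 84.3 − 1.76: N ≥ 13.711. Round up → N = 14.
LSB = 3.6 V ÷ 2^14 = 3.6/16384 V = 219.73 µV.
RMS noise = LSB/√12 = 63.4 µV.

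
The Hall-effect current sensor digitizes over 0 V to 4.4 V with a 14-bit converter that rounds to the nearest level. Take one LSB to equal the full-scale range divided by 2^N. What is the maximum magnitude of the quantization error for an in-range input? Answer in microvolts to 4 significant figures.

Range is 4.4 V.
Step size = 4.4/16384 V = 268.555 µV.
A rounding quantizer has |error| ≤ LSB/2 = 134.3 µV.

134.3 µV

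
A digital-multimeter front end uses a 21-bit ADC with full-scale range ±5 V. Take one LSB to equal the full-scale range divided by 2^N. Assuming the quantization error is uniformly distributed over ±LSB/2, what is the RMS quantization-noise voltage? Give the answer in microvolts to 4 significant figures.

Full-scale range = 5 V − (-5 V) = 10 V.
One LSB is 10 V / 2097152 = 4.76837 µV.
σ_q = LSB/√12 = 4.76837 µV/3.4641 = 1.377 µV.

1.377 µV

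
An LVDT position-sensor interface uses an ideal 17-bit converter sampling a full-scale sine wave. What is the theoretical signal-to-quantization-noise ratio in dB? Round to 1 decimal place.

Ideal quantization SNR: 6.02 × 17 + 1.76 dB = 104.1 dB.

104.1 dB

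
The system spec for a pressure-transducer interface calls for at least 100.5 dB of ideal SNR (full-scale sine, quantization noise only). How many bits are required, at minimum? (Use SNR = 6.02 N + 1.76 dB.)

17 bits

6.02 N + 1.76 ≥ 100.5 gives N ≥ 16.402, so the minimum integer is 17.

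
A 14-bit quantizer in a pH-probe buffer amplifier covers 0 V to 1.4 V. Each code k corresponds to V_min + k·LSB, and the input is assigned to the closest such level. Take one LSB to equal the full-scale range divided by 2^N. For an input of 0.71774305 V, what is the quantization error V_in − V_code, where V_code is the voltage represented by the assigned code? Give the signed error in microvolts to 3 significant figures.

Span = 1.4 V. LSB = 1.4 V / 2^14 ≈ 85.45 µV.
Position in LSBs: (0.71774305 − (0)) × 16384/1.4 = 8399.6444; rounding gives k = 8400.
Reconstructed level: 0 + 8400 × 1.4/16384 V = 0.71777343750 V.
e = 0.71774305 − (0.71777343750) = −30.4 µV.

−30.4 µV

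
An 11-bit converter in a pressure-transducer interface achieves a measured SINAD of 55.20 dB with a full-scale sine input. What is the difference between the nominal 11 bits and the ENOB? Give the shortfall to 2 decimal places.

Effective bits = (55.20 − 1.76)/6.02 = 8.8771.
Lost resolution: 11 − 8.8771 = 2.1229 bits.

2.12 bits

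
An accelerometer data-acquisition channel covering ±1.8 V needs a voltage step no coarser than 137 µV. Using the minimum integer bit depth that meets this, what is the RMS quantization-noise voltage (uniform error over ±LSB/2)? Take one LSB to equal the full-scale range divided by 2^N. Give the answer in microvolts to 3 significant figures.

Range = 1.8 − (-1.8) = 3.6 V.
Required number of levels: 3.6/137 µV = 26277; smallest N with 2^N ≥ that is 15.
Step size = 3.6/32768 V = 109.86 µV.
σ_q = LSB/√12 = 109.86 µV/3.4641 = 31.7 µV.

31.7 µV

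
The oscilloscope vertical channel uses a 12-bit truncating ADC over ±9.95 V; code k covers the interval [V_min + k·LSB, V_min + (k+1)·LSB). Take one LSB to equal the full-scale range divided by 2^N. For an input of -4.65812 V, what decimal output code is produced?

1089

Span: 9.95 V − (-9.95 V) = 19.9 V. LSB = 19.9 V / 2^12 ≈ 4.858 mV.
(V_in − V_min) × 2^12/range = (-4.65812 − (-9.95)) × 4096/19.9 = 1089.223.
Floor → code = 1089.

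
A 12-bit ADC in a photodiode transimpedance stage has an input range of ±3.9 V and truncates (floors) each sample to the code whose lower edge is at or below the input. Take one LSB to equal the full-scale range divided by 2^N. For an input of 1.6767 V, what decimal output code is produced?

2928

Full-scale range = 3.9 V − (-3.9 V) = 7.8 V. LSB = 7.8 V / 2^12 ≈ 1.904 mV.
V_in − V_min = 1.6767 − (-3.9) = 5.5767 V.
Divide by LSB: 5.5767 × 4096/7.8 = 2928.4825.
Truncating gives code 2928.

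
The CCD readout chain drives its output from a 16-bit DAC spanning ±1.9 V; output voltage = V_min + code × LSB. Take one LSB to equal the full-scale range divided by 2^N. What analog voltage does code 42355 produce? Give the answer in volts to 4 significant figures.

0.5559 V

Full-scale range = 1.9 V − (-1.9 V) = 3.8 V. LSB = 3.8 V / 2^16.
V_out = V_min + code × LSB = -1.9 V + 42355 × 3.8 V / 65536
      = -1.9 + 2.45589 = 0.555887 V.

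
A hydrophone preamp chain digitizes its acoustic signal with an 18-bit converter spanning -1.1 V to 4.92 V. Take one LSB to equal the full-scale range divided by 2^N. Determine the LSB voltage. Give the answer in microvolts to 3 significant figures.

Span: 4.92 V − (-1.1 V) = 6.02 V.
Number of codes = 2^18 = 262144.
Step size = 6.02/262144 V = 23.0 µV.

23.0 µV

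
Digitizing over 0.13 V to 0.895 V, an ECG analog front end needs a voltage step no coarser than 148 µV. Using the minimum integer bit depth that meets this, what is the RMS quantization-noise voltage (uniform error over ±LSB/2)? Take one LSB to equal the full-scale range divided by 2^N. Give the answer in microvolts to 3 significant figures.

Span: 0.895 V − (0.13 V) = 0.765 V.
Levels needed ≥ 0.765/148 µV = 5169. 2^13 = 8192 suffices, so N_min = 13.
LSB = 0.765 V ÷ 2^13 = 0.765/8192 V = 93.384 µV.
σ_q = LSB/√12 = 93.384 µV/3.4641 = 27.0 µV.

27.0 µV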